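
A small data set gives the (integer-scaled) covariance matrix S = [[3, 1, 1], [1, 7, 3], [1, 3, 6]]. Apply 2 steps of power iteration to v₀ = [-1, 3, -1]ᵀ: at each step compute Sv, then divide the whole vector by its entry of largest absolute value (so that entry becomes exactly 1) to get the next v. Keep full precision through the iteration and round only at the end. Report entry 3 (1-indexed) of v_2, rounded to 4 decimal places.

Sv0 = (-1.00000, 17.00000, 2.00000); divide by 17.00000 → v1 = (-0.05882, 1.00000, 0.11765)
Sv1 = (0.94118, 7.29412, 3.64706); divide by 7.29412 → v2 = (0.12903, 1.00000, 0.50000)
Requested entry of v2: 62/124 = 0.5000

0.5000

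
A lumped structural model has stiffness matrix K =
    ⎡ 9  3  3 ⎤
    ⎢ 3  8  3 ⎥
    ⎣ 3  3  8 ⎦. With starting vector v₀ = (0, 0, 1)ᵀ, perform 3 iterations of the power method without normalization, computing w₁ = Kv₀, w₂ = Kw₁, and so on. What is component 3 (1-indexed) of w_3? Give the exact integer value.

1007

w1 = Kv₀ = (3, 3, 8)
w2 = Kw1 = (60, 57, 82)
w3 = Kw2 = (957, 882, 1007)
The requested component of w3 is 1007.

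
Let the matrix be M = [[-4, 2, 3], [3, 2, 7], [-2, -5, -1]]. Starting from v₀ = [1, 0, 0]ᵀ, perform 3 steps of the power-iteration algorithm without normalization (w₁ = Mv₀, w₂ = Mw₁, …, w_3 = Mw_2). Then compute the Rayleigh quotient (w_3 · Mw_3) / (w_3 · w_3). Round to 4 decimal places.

-2.8230

w1 = Mv₀ = ((-4)·1 + 2·0 + 3·0; 3·1 + 2·0 + 7·0; (-2)·1 + (-5)·0 + (-1)·0) = (-4, 3, -2)
w2 = Mw1 = ((-4)·(-4) + 2·3 + 3·(-2); 3·(-4) + 2·3 + 7·(-2); (-2)·(-4) + (-5)·3 + (-1)·(-2)) = (16, -20, -5)
w3 = Mw2 = (-119, -27, 73)
Mw3 = (641, 100, 300)
w3·Mw3 = (-119)·641 + (-27)·100 + 73·300 = -57079; w3·w3 = (-119)·(-119) + (-27)·(-27) + 73·73 = 20219
λ ≈ -57079/20219 = -2.8230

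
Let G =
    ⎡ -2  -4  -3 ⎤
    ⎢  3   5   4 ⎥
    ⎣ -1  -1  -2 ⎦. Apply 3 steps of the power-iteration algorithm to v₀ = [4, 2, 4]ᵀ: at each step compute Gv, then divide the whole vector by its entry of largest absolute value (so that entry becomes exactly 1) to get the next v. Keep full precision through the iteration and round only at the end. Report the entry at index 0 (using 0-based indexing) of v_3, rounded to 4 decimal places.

-0.9125

Gv0 = (-28.00000, 38.00000, -14.00000); divide by 38.00000 → v1 = (-0.73684, 1.00000, -0.36842)
Gv1 = (-1.42105, 1.31579, 0.47368); divide by -1.42105 → v2 = (1.00000, -0.92593, -0.33333)
Gv2 = (2.70370, -2.96296, 0.59259); divide by -2.96296 → v3 = (-0.91250, 1.00000, -0.20000)
Requested entry of v3: -146/160 = -0.9125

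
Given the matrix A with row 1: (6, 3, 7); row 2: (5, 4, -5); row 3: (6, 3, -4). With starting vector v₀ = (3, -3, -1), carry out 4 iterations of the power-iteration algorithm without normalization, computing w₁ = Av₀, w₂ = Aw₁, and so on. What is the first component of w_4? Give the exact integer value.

10654

w1 = Av₀ = (6·3 + 3·(-3) + 7·(-1); 5·3 + 4·(-3) + (-5)·(-1); 6·3 + 3·(-3) + (-4)·(-1)) = (2, 8, 13)
w2 = Aw1 = (6·2 + 3·8 + 7·13; 5·2 + 4·8 + (-5)·13; 6·2 + 3·8 + (-4)·13) = (127, -23, -16)
w3 = Aw2 = (581, 623, 757)
w4 = Aw3 = (10654, 1612, 2327)
The requested component of w4 is 10654.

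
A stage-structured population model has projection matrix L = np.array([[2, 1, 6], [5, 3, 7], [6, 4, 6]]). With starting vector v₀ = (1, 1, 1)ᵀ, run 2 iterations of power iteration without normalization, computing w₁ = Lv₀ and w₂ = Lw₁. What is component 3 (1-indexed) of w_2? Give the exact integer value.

w1 = Lv₀ = (9, 15, 16)
w2 = Lw1 = (129, 202, 210)
The requested component of w2 is 210.

210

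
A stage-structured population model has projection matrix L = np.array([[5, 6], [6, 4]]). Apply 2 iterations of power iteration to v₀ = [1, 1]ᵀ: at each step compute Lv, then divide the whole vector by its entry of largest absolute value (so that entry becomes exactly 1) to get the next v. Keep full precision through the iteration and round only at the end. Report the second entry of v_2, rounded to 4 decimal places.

0.9217

Lv0 = (11.00000, 10.00000); divide by 11.00000 → v1 = (1.00000, 0.90909)
Lv1 = (10.45455, 9.63636); divide by 10.45455 → v2 = (1.00000, 0.92174)
Requested entry of v2: 106/115 = 0.9217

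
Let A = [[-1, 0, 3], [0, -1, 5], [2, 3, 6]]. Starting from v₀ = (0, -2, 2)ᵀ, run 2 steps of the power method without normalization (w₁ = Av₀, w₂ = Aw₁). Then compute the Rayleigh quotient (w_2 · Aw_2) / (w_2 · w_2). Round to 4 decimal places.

7.8421

w1 = Av₀ = ((-1)·0 + 0·(-2) + 3·2; 0·0 + (-1)·(-2) + 5·2; 2·0 + 3·(-2) + 6·2) = (6, 12, 6)
w2 = Aw1 = ((-1)·6 + 0·12 + 3·6; 0·6 + (-1)·12 + 5·6; 2·6 + 3·12 + 6·6) = (12, 18, 84)
Aw2 = (240, 402, 582)
w2·Aw2 = 12·240 + 18·402 + 84·582 = 59004; w2·w2 = 12·12 + 18·18 + 84·84 = 7524
λ ≈ 59004/7524 = 7.8421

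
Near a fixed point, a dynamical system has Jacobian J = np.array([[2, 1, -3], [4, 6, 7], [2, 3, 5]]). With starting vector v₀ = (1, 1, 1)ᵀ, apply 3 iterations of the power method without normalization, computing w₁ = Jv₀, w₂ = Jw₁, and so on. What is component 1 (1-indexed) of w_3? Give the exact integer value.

-157

w1 = Jv₀ = (2·1 + 1·1 + (-3)·1; 4·1 + 6·1 + 7·1; 2·1 + 3·1 + 5·1) = (0, 17, 10)
w2 = Jw1 = (2·0 + 1·17 + (-3)·10; 4·0 + 6·17 + 7·10; 2·0 + 3·17 + 5·10) = (-13, 172, 101)
w3 = Jw2 = (-157, 1687, 995)
The requested component of w3 is -157.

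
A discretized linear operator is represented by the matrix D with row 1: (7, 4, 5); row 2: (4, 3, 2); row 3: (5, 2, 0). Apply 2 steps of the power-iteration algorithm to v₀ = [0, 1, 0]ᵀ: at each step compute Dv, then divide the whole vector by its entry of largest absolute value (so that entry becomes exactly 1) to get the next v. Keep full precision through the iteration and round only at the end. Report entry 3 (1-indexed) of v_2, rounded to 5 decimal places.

Dv0 = (4.000000, 3.000000, 2.000000); divide by 4.000000 → v1 = (1.000000, 0.750000, 0.500000)
Dv1 = (12.500000, 7.250000, 6.500000); divide by 12.500000 → v2 = (1.000000, 0.580000, 0.520000)
Requested entry of v2: 26/50 = 0.52000

0.52000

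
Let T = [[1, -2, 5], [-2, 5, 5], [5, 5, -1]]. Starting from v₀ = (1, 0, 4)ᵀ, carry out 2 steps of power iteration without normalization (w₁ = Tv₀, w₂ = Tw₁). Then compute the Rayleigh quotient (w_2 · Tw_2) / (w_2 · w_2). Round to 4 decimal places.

w1 = Tv₀ = (1·1 + (-2)·0 + 5·4; (-2)·1 + 5·0 + 5·4; 5·1 + 5·0 + (-1)·4) = (21, 18, 1)
w2 = Tw1 = (1·21 + (-2)·18 + 5·1; (-2)·21 + 5·18 + 5·1; 5·21 + 5·18 + (-1)·1) = (-10, 53, 194)
Tw2 = (854, 1255, 21)
w2·Tw2 = (-10)·854 + 53·1255 + 194·21 = 62049; w2·w2 = (-10)·(-10) + 53·53 + 194·194 = 40545
λ ≈ 62049/40545 = 1.5304

1.5304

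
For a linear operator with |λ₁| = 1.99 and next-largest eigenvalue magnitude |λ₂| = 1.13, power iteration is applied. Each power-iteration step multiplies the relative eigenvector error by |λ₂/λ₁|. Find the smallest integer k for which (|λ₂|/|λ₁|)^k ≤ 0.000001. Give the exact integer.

25

|λ₂/λ₁| = 1.13/1.99 = 0.56784
Need k ≥ ln(0.000001) / ln(0.56784) = -13.8155 / -0.5659 ≈ 24.413
Smallest integer k satisfying the bound: 25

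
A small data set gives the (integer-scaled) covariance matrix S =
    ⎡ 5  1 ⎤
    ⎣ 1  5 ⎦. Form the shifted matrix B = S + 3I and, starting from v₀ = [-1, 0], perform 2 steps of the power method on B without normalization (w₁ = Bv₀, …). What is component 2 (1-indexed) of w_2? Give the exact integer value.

B = S + 3I has rows (8, 1); (1, 8)
w1 = Bv₀ = (8·(-1) + 1·0; 1·(-1) + 8·0) = (-8, -1)
w2 = Bw1 = (8·(-8) + 1·(-1); 1·(-8) + 8·(-1)) = (-65, -16)
Requested component of w2: -16

-16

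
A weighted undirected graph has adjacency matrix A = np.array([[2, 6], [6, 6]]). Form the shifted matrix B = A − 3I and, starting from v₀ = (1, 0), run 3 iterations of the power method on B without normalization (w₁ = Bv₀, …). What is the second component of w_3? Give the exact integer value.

258

B = A − 3I has rows (-1, 6); (6, 3)
w1 = Bv₀ = ((-1)·1 + 6·0; 6·1 + 3·0) = (-1, 6)
w2 = Bw1 = ((-1)·(-1) + 6·6; 6·(-1) + 3·6) = (37, 12)
w3 = Bw2 = (35, 258)
Requested component of w3: 258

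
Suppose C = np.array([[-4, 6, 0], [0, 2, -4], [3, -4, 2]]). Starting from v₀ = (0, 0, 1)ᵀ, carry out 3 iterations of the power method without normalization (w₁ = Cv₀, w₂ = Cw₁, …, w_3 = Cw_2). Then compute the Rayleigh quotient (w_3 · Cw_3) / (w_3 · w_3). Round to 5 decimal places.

4.11321

w1 = Cv₀ = (0, -4, 2)
w2 = Cw1 = (-24, -16, 20)
w3 = Cw2 = (0, -112, 32)
Cw3 = (-672, -352, 512)
w3·Cw3 = 0·(-672) + (-112)·(-352) + 32·512 = 55808; w3·w3 = 0·0 + (-112)·(-112) + 32·32 = 13568
λ ≈ 55808/13568 = 4.11321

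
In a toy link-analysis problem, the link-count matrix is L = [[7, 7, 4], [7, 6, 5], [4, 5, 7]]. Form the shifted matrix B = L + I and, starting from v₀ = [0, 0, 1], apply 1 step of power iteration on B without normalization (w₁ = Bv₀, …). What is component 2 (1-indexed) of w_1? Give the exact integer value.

B = L + I has rows (8, 7, 4); (7, 7, 5); (4, 5, 8)
w1 = Bv₀ = (8·0 + 7·0 + 4·1; 7·0 + 7·0 + 5·1; 4·0 + 5·0 + 8·1) = (4, 5, 8)
Requested component of w1: 5

5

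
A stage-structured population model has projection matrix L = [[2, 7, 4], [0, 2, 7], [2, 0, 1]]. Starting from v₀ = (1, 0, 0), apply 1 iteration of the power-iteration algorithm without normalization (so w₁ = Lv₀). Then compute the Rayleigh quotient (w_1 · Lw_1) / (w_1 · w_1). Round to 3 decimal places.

w1 = Lv₀ = (2·1 + 7·0 + 4·0; 0·1 + 2·0 + 7·0; 2·1 + 0·0 + 1·0) = (2, 0, 2)
Lw1 = (12, 14, 6)
w1·Lw1 = 2·12 + 0·14 + 2·6 = 36; w1·w1 = 2·2 + 0·0 + 2·2 = 8
λ ≈ 36/8 = 4.500

4.500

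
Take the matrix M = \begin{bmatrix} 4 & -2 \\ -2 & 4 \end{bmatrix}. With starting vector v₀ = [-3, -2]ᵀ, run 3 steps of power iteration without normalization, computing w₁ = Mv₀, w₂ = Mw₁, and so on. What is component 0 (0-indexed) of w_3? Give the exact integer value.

-128

w1 = Mv₀ = (4·(-3) + (-2)·(-2); (-2)·(-3) + 4·(-2)) = (-8, -2)
w2 = Mw1 = (4·(-8) + (-2)·(-2); (-2)·(-8) + 4·(-2)) = (-28, 8)
w3 = Mw2 = (-128, 88)
The requested component of w3 is -128.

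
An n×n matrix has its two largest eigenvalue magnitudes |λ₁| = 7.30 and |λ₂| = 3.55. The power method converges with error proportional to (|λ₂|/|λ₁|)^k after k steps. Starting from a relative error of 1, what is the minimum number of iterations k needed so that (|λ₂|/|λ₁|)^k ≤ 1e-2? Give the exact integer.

|λ₂/λ₁| = 3.55/7.30 = 0.48630
Need k ≥ ln(1e-2) / ln(0.48630) = -4.6052 / -0.7209 ≈ 6.388
Smallest integer k satisfying the bound: 7

7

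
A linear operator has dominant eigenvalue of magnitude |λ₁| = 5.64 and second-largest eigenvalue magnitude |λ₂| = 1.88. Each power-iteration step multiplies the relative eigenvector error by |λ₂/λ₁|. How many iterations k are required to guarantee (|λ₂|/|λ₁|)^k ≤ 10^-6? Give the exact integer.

|λ₂/λ₁| = 1.88/5.64 = 0.33333
Need k ≥ ln(10^-6) / ln(0.33333) = -13.8155 / -1.0986 ≈ 12.575
Smallest integer k satisfying the bound: 13

13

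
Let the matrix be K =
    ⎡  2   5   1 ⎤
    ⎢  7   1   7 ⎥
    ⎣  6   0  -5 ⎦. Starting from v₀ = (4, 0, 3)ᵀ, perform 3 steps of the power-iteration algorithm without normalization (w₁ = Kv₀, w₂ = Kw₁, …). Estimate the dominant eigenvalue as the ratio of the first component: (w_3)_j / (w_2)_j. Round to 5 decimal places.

w1 = Kv₀ = (2·4 + 5·0 + 1·3; 7·4 + 1·0 + 7·3; 6·4 + 0·0 + (-5)·3) = (11, 49, 9)
w2 = Kw1 = (2·11 + 5·49 + 1·9; 7·11 + 1·49 + 7·9; 6·11 + 0·49 + (-5)·9) = (276, 189, 21)
w3 = Kw2 = (1518, 2268, 1551)
Ratio at component: 1518 / 276 = 5.50000

5.50000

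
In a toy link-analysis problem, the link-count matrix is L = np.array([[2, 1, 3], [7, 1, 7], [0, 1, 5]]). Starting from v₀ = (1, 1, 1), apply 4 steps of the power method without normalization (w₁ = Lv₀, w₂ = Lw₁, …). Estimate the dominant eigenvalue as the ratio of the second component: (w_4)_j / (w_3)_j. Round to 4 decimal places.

w1 = Lv₀ = (6, 15, 6)
w2 = Lw1 = (45, 99, 45)
w3 = Lw2 = (324, 729, 324)
w4 = Lw3 = (2349, 5265, 2349)
Ratio at component: 5265 / 729 = 7.2222

7.2222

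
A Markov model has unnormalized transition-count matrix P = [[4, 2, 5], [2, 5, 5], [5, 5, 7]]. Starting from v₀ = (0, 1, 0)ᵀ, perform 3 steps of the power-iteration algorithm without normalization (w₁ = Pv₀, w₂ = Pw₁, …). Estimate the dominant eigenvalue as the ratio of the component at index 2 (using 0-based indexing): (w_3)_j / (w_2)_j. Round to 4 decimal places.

w1 = Pv₀ = (4·0 + 2·1 + 5·0; 2·0 + 5·1 + 5·0; 5·0 + 5·1 + 7·0) = (2, 5, 5)
w2 = Pw1 = (4·2 + 2·5 + 5·5; 2·2 + 5·5 + 5·5; 5·2 + 5·5 + 7·5) = (43, 54, 70)
w3 = Pw2 = (630, 706, 975)
Ratio at component: 975 / 70 = 13.9286

13.9286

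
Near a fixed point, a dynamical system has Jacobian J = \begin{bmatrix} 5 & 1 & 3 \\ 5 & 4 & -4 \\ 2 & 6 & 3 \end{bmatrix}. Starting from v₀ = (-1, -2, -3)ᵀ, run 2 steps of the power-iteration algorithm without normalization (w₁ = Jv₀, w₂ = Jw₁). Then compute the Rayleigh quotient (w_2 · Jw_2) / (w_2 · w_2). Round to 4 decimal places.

w1 = Jv₀ = (5·(-1) + 1·(-2) + 3·(-3); 5·(-1) + 4·(-2) + (-4)·(-3); 2·(-1) + 6·(-2) + 3·(-3)) = (-16, -1, -23)
w2 = Jw1 = (5·(-16) + 1·(-1) + 3·(-23); 5·(-16) + 4·(-1) + (-4)·(-23); 2·(-16) + 6·(-1) + 3·(-23)) = (-150, 8, -107)
Jw2 = (-1063, -290, -573)
w2·Jw2 = (-150)·(-1063) + 8·(-290) + (-107)·(-573) = 218441; w2·w2 = (-150)·(-150) + 8·8 + (-107)·(-107) = 34013
λ ≈ 218441/34013 = 6.4223

6.4223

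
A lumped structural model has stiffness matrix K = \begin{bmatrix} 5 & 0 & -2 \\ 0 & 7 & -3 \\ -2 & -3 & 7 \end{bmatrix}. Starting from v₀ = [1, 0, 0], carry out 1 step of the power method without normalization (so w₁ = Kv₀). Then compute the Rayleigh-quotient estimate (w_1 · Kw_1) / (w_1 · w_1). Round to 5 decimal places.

w1 = Kv₀ = (5·1 + 0·0 + (-2)·0; 0·1 + 7·0 + (-3)·0; (-2)·1 + (-3)·0 + 7·0) = (5, 0, -2)
Kw1 = (29, 6, -24)
w1·Kw1 = 5·29 + 0·6 + (-2)·(-24) = 193; w1·w1 = 5·5 + 0·0 + (-2)·(-2) = 29
λ ≈ 193/29 = 6.65517

λ ≈ 6.65517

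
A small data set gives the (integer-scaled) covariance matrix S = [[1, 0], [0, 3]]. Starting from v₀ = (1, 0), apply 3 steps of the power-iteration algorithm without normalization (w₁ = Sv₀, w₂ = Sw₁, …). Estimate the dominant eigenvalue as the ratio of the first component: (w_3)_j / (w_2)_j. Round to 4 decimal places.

1.0000

w1 = Sv₀ = (1·1 + 0·0; 0·1 + 3·0) = (1, 0)
w2 = Sw1 = (1·1 + 0·0; 0·1 + 3·0) = (1, 0)
w3 = Sw2 = (1, 0)
Ratio at component: 1 / 1 = 1.0000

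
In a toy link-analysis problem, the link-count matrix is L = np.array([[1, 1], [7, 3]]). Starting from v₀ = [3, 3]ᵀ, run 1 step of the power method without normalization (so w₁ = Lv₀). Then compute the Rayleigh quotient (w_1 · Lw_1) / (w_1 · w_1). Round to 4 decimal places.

λ ≈ 4.4615

w1 = Lv₀ = (1·3 + 1·3; 7·3 + 3·3) = (6, 30)
Lw1 = (36, 132)
w1·Lw1 = 6·36 + 30·132 = 4176; w1·w1 = 6·6 + 30·30 = 936
λ ≈ 4176/936 = 4.4615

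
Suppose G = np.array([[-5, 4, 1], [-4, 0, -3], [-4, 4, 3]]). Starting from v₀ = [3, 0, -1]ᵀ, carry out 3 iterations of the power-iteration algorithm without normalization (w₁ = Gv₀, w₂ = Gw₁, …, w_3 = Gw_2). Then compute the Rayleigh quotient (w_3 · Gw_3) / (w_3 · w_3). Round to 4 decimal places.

w1 = Gv₀ = (-16, -9, -15)
w2 = Gw1 = (29, 109, -17)
w3 = Gw2 = (274, -65, 269)
Gw3 = (-1361, -1903, -549)
w3·Gw3 = 274·(-1361) + (-65)·(-1903) + 269·(-549) = -396900; w3·w3 = 274·274 + (-65)·(-65) + 269·269 = 151662
λ ≈ -396900/151662 = -2.6170

λ ≈ -2.6170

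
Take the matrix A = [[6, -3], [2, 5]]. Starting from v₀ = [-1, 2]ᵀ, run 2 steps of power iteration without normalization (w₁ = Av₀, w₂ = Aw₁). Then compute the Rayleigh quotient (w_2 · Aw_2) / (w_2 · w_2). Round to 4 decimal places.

λ ≈ 6.1351

w1 = Av₀ = (6·(-1) + (-3)·2; 2·(-1) + 5·2) = (-12, 8)
w2 = Aw1 = (6·(-12) + (-3)·8; 2·(-12) + 5·8) = (-96, 16)
Aw2 = (-624, -112)
w2·Aw2 = (-96)·(-624) + 16·(-112) = 58112; w2·w2 = (-96)·(-96) + 16·16 = 9472
λ ≈ 58112/9472 = 6.1351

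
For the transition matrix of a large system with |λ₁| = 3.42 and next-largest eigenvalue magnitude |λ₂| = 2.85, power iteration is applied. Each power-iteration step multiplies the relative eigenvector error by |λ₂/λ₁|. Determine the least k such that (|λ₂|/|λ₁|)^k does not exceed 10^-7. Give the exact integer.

89

|λ₂/λ₁| = 2.85/3.42 = 0.83333
Need k ≥ ln(10^-7) / ln(0.83333) = -16.1181 / -0.1823 ≈ 88.405
Smallest integer k satisfying the bound: 89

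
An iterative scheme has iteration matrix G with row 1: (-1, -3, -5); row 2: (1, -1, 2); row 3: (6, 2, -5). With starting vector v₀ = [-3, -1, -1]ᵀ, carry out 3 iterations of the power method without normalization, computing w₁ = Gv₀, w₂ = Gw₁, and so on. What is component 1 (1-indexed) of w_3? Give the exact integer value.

-696

w1 = Gv₀ = (11, -4, -15)
w2 = Gw1 = (76, -15, 133)
w3 = Gw2 = (-696, 357, -239)
The requested component of w3 is -696.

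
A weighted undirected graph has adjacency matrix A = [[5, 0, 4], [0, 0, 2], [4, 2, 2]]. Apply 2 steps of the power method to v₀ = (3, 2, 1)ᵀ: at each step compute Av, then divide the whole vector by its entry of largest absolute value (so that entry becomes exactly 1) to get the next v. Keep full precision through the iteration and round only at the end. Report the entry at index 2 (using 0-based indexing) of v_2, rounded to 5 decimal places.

Av0 = (19.000000, 2.000000, 18.000000); divide by 19.000000 → v1 = (1.000000, 0.105263, 0.947368)
Av1 = (8.789474, 1.894737, 6.105263); divide by 8.789474 → v2 = (1.000000, 0.215569, 0.694611)
Requested entry of v2: 116/167 = 0.69461

0.69461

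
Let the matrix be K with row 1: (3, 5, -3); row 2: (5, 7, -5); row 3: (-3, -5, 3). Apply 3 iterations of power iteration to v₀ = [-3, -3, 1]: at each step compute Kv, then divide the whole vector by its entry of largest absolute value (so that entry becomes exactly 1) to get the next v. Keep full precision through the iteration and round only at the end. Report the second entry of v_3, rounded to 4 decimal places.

Kv0 = (-27.00000, -41.00000, 27.00000); divide by -41.00000 → v1 = (0.65854, 1.00000, -0.65854)
Kv1 = (8.95122, 13.58537, -8.95122); divide by 13.58537 → v2 = (0.65889, 1.00000, -0.65889)
Kv2 = (8.95332, 13.58887, -8.95332); divide by 13.58887 → v3 = (0.65887, 1.00000, -0.65887)
Requested entry of v3: -7569/-7569 = 1.0000

1.0000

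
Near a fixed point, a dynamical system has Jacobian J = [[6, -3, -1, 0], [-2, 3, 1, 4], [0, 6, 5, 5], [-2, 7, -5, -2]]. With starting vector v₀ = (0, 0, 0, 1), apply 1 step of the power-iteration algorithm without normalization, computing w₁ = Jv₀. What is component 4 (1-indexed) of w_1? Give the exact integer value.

-2

w1 = Jv₀ = (6·0 + (-3)·0 + (-1)·0 + 0·1; (-2)·0 + 3·0 + 1·0 + 4·1; 0·0 + 6·0 + 5·0 + 5·1; (-2)·0 + 7·0 + (-5)·0 + (-2)·1) = (0, 4, 5, -2)
The requested component of w1 is -2.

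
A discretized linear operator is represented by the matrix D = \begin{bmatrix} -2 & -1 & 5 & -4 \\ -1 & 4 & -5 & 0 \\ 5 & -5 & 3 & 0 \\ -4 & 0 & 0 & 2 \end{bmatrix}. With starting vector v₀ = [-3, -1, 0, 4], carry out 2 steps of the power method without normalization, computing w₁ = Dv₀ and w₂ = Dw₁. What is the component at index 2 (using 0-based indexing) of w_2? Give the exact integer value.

-70

w1 = Dv₀ = ((-2)·(-3) + (-1)·(-1) + 5·0 + (-4)·4; (-1)·(-3) + 4·(-1) + (-5)·0 + 0·4; 5·(-3) + (-5)·(-1) + 3·0 + 0·4; (-4)·(-3) + 0·(-1) + 0·0 + 2·4) = (-9, -1, -10, 20)
w2 = Dw1 = ((-2)·(-9) + (-1)·(-1) + 5·(-10) + (-4)·20; (-1)·(-9) + 4·(-1) + (-5)·(-10) + 0·20; 5·(-9) + (-5)·(-1) + 3·(-10) + 0·20; (-4)·(-9) + 0·(-1) + 0·(-10) + 2·20) = (-111, 55, -70, 76)
The requested component of w2 is -70.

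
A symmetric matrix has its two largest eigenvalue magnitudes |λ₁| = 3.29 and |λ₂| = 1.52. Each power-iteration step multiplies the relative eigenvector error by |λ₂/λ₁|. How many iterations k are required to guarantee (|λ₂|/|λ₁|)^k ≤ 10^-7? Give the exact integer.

|λ₂/λ₁| = 1.52/3.29 = 0.46201
Need k ≥ ln(10^-7) / ln(0.46201) = -16.1181 / -0.7722 ≈ 20.874
Smallest integer k satisfying the bound: 21

21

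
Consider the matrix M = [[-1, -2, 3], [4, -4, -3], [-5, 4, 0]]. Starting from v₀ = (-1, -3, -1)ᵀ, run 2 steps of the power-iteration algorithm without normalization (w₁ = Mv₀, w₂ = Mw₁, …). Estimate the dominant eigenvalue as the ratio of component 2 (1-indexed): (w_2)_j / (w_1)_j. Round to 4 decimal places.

w1 = Mv₀ = ((-1)·(-1) + (-2)·(-3) + 3·(-1); 4·(-1) + (-4)·(-3) + (-3)·(-1); (-5)·(-1) + 4·(-3) + 0·(-1)) = (4, 11, -7)
w2 = Mw1 = ((-1)·4 + (-2)·11 + 3·(-7); 4·4 + (-4)·11 + (-3)·(-7); (-5)·4 + 4·11 + 0·(-7)) = (-47, -7, 24)
Ratio at component: -7 / 11 = -0.6364

-0.6364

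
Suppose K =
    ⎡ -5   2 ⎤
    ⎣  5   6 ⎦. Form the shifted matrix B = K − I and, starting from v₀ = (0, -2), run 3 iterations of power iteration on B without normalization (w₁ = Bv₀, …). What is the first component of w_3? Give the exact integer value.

-164

B = K − I has rows (-6, 2); (5, 5)
w1 = Bv₀ = (-4, -10)
w2 = Bw1 = (4, -70)
w3 = Bw2 = (-164, -330)
Requested component of w3: -164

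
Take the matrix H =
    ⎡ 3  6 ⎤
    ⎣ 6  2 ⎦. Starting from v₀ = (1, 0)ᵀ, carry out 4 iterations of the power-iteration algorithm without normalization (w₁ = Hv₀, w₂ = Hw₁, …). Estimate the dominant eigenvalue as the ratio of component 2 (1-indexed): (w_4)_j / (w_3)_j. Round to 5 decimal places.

7.72727

w1 = Hv₀ = (3·1 + 6·0; 6·1 + 2·0) = (3, 6)
w2 = Hw1 = (3·3 + 6·6; 6·3 + 2·6) = (45, 30)
w3 = Hw2 = (315, 330)
w4 = Hw3 = (2925, 2550)
Ratio at component: 2550 / 330 = 7.72727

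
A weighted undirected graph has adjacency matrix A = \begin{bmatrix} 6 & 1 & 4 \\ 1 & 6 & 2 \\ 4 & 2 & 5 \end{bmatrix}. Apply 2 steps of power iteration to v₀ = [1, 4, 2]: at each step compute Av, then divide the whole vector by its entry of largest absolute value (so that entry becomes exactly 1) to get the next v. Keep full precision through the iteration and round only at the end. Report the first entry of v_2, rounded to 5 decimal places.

0.93750

Av0 = (18.000000, 29.000000, 22.000000); divide by 29.000000 → v1 = (0.620690, 1.000000, 0.758621)
Av1 = (7.758621, 8.137931, 8.275862); divide by 8.275862 → v2 = (0.937500, 0.983333, 1.000000)
Requested entry of v2: 225/240 = 0.93750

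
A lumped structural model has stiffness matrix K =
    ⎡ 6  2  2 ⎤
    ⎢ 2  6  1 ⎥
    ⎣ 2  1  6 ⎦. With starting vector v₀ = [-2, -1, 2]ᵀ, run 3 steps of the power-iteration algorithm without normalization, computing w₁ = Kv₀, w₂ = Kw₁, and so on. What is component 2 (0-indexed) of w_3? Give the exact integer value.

w1 = Kv₀ = (-10, -8, 7)
w2 = Kw1 = (-62, -61, 14)
w3 = Kw2 = (-466, -476, -101)
The requested component of w3 is -101.

-101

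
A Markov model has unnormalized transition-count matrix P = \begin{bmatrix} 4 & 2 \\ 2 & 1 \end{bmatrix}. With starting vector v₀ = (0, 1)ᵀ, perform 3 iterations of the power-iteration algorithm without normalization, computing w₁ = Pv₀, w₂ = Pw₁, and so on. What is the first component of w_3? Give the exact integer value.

w1 = Pv₀ = (4·0 + 2·1; 2·0 + 1·1) = (2, 1)
w2 = Pw1 = (4·2 + 2·1; 2·2 + 1·1) = (10, 5)
w3 = Pw2 = (50, 25)
The requested component of w3 is 50.

50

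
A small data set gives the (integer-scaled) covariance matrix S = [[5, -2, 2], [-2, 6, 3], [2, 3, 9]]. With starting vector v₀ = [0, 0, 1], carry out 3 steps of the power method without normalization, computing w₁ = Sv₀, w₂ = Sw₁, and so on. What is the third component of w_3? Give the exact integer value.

w1 = Sv₀ = (2, 3, 9)
w2 = Sw1 = (22, 41, 94)
w3 = Sw2 = (216, 484, 1013)
The requested component of w3 is 1013.

1013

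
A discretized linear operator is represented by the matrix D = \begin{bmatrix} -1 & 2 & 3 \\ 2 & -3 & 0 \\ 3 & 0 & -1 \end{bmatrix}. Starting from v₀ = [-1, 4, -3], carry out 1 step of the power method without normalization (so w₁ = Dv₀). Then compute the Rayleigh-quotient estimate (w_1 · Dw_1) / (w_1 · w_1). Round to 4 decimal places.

-3.0000

w1 = Dv₀ = (0, -14, 0)
Dw1 = (-28, 42, 0)
w1·Dw1 = 0·(-28) + (-14)·42 + 0·0 = -588; w1·w1 = 0·0 + (-14)·(-14) + 0·0 = 196
λ ≈ -588/196 = -3.0000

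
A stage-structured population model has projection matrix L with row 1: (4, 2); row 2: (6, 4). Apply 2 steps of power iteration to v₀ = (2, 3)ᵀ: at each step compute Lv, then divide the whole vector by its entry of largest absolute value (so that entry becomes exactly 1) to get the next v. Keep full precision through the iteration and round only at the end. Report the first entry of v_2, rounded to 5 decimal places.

Lv0 = (14.000000, 24.000000); divide by 24.000000 → v1 = (0.583333, 1.000000)
Lv1 = (4.333333, 7.500000); divide by 7.500000 → v2 = (0.577778, 1.000000)
Requested entry of v2: 104/180 = 0.57778

0.57778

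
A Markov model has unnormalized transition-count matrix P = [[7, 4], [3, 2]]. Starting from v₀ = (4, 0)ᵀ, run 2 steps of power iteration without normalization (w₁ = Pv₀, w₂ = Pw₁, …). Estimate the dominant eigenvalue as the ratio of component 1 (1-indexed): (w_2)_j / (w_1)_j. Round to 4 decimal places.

w1 = Pv₀ = (7·4 + 4·0; 3·4 + 2·0) = (28, 12)
w2 = Pw1 = (7·28 + 4·12; 3·28 + 2·12) = (244, 108)
Ratio at component: 244 / 28 = 8.7143

λ ≈ 8.7143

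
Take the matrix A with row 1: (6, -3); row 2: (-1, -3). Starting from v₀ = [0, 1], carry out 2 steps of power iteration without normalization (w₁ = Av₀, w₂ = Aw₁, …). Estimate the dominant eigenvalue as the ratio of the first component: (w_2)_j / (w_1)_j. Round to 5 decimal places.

w1 = Av₀ = (-3, -3)
w2 = Aw1 = (-9, 12)
Ratio at component: -9 / -3 = 3.00000

λ ≈ 3.00000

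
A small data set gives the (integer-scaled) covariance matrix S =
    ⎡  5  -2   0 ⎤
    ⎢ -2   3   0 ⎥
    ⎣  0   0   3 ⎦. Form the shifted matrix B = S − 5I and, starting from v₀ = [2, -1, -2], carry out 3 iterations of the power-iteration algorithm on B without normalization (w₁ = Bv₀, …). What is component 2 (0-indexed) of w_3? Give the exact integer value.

16

B = S − 5I has rows (0, -2, 0); (-2, -2, 0); (0, 0, -2)
w1 = Bv₀ = (0·2 + (-2)·(-1) + 0·(-2); (-2)·2 + (-2)·(-1) + 0·(-2); 0·2 + 0·(-1) + (-2)·(-2)) = (2, -2, 4)
w2 = Bw1 = (0·2 + (-2)·(-2) + 0·4; (-2)·2 + (-2)·(-2) + 0·4; 0·2 + 0·(-2) + (-2)·4) = (4, 0, -8)
w3 = Bw2 = (0, -8, 16)
Requested component of w3: 16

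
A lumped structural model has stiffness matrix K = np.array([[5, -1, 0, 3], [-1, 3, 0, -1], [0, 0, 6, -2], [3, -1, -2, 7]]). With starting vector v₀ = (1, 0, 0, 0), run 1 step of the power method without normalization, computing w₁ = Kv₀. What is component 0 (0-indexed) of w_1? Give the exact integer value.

5

w1 = Kv₀ = (5·1 + (-1)·0 + 0·0 + 3·0; (-1)·1 + 3·0 + 0·0 + (-1)·0; 0·1 + 0·0 + 6·0 + (-2)·0; 3·1 + (-1)·0 + (-2)·0 + 7·0) = (5, -1, 0, 3)
The requested component of w1 is 5.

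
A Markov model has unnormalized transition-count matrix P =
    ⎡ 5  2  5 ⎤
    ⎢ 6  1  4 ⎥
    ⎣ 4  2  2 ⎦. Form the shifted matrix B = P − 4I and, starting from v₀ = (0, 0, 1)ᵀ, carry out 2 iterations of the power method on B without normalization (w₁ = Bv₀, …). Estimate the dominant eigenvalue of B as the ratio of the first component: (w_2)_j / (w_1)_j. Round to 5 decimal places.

0.60000

B = P − 4I has rows (1, 2, 5); (6, -3, 4); (4, 2, -2)
w1 = Bv₀ = (1·0 + 2·0 + 5·1; 6·0 + (-3)·0 + 4·1; 4·0 + 2·0 + (-2)·1) = (5, 4, -2)
w2 = Bw1 = (1·5 + 2·4 + 5·(-2); 6·5 + (-3)·4 + 4·(-2); 4·5 + 2·4 + (-2)·(-2)) = (3, 10, 32)
Ratio: 3/5 = 0.60000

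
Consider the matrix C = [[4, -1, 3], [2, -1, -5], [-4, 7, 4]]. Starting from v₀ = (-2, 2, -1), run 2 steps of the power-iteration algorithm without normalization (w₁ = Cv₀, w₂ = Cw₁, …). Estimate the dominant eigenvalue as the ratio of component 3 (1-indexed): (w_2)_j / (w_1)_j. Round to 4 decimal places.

w1 = Cv₀ = (-13, -1, 18)
w2 = Cw1 = (3, -115, 117)
Ratio at component: 117 / 18 = 6.5000

λ ≈ 6.5000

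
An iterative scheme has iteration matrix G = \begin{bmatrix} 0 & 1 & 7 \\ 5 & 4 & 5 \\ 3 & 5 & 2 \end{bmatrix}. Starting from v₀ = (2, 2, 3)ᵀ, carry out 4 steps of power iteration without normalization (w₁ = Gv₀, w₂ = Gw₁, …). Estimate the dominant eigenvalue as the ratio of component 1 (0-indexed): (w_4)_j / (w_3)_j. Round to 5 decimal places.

w1 = Gv₀ = (23, 33, 22)
w2 = Gw1 = (187, 357, 278)
w3 = Gw2 = (2303, 3753, 2902)
w4 = Gw3 = (24067, 41037, 31478)
Ratio at component: 41037 / 3753 = 10.93445

λ ≈ 10.93445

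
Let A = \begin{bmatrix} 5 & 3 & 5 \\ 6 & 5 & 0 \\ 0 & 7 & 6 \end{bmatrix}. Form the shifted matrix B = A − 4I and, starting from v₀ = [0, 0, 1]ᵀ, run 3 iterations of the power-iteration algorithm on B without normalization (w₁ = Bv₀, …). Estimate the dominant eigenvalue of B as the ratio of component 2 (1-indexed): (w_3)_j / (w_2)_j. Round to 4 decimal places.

B = A − 4I has rows (1, 3, 5); (6, 1, 0); (0, 7, 2)
w1 = Bv₀ = (1·0 + 3·0 + 5·1; 6·0 + 1·0 + 0·1; 0·0 + 7·0 + 2·1) = (5, 0, 2)
w2 = Bw1 = (1·5 + 3·0 + 5·2; 6·5 + 1·0 + 0·2; 0·5 + 7·0 + 2·2) = (15, 30, 4)
w3 = Bw2 = (125, 120, 218)
Ratio: 120/30 = 4.0000

4.0000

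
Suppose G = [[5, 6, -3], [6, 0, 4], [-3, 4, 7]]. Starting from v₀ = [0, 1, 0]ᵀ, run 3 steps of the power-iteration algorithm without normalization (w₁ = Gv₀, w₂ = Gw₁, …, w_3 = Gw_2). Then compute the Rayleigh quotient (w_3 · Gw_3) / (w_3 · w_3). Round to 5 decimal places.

w1 = Gv₀ = (5·0 + 6·1 + (-3)·0; 6·0 + 0·1 + 4·0; (-3)·0 + 4·1 + 7·0) = (6, 0, 4)
w2 = Gw1 = (5·6 + 6·0 + (-3)·4; 6·6 + 0·0 + 4·4; (-3)·6 + 4·0 + 7·4) = (18, 52, 10)
w3 = Gw2 = (372, 148, 224)
Gw3 = (2076, 3128, 1044)
w3·Gw3 = 372·2076 + 148·3128 + 224·1044 = 1469072; w3·w3 = 372·372 + 148·148 + 224·224 = 210464
λ ≈ 1469072/210464 = 6.98016

λ ≈ 6.98016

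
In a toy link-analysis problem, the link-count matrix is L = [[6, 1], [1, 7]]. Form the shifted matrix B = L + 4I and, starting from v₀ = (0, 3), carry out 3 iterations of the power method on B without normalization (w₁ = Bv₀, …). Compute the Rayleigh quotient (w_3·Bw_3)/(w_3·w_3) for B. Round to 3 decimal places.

μ ≈ 11.404

B = L + 4I has rows (10, 1); (1, 11)
w1 = Bv₀ = (3, 33)
w2 = Bw1 = (63, 366)
w3 = Bw2 = (996, 4089)
Bw3 = (14049, 45975)
w3·Bw3 = 201984579; w3·w3 = 17711937; μ ≈ 201984579/17711937 = 11.404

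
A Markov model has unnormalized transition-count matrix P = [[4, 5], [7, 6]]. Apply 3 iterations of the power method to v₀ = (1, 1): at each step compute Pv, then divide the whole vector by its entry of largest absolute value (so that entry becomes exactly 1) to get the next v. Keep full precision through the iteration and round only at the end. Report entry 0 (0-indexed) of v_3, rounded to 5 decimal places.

Pv0 = (9.000000, 13.000000); divide by 13.000000 → v1 = (0.692308, 1.000000)
Pv1 = (7.769231, 10.846154); divide by 10.846154 → v2 = (0.716312, 1.000000)
Pv2 = (7.865248, 11.014184); divide by 11.014184 → v3 = (0.714102, 1.000000)
Requested entry of v3: 1109/1553 = 0.71410

0.71410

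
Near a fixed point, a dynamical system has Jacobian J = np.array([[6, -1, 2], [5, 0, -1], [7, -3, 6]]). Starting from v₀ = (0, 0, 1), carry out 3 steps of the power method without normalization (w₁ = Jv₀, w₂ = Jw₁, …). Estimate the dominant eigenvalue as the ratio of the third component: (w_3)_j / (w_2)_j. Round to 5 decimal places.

9.07547

w1 = Jv₀ = (2, -1, 6)
w2 = Jw1 = (25, 4, 53)
w3 = Jw2 = (252, 72, 481)
Ratio at component: 481 / 53 = 9.07547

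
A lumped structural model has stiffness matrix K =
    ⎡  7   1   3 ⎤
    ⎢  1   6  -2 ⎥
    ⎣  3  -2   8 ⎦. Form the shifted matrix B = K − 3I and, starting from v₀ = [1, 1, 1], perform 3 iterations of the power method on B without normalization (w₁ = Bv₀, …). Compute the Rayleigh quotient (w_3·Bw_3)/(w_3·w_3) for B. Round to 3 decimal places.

B = K − 3I has rows (4, 1, 3); (1, 3, -2); (3, -2, 5)
w1 = Bv₀ = (8, 2, 6)
w2 = Bw1 = (52, 2, 50)
w3 = Bw2 = (360, -42, 402)
Bw3 = (2604, -570, 3174)
w3·Bw3 = 2237328; w3·w3 = 292968; μ ≈ 2237328/292968 = 7.637

7.637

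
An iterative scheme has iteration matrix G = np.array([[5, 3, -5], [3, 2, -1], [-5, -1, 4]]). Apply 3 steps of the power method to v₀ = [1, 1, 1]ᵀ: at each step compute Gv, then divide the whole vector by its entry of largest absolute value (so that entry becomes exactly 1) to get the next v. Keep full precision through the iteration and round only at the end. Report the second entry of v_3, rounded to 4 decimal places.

Gv0 = (3.00000, 4.00000, -2.00000); divide by 4.00000 → v1 = (0.75000, 1.00000, -0.50000)
Gv1 = (9.25000, 4.75000, -6.75000); divide by 9.25000 → v2 = (1.00000, 0.51351, -0.72973)
Gv2 = (10.18919, 4.75676, -8.43243); divide by 10.18919 → v3 = (1.00000, 0.46684, -0.82759)
Requested entry of v3: 176/377 = 0.4668

0.4668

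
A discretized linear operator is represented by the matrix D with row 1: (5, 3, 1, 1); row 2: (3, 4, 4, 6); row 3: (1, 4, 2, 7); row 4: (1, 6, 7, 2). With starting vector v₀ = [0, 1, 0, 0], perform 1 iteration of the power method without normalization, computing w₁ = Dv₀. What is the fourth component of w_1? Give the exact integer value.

w1 = Dv₀ = (3, 4, 4, 6)
The requested component of w1 is 6.

6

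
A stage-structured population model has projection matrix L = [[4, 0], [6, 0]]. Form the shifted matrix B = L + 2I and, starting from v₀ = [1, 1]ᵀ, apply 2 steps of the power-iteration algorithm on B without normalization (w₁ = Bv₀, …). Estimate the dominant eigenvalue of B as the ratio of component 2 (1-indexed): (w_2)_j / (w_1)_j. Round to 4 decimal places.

B = L + 2I has rows (6, 0); (6, 2)
w1 = Bv₀ = (6·1 + 0·1; 6·1 + 2·1) = (6, 8)
w2 = Bw1 = (6·6 + 0·8; 6·6 + 2·8) = (36, 52)
Ratio: 52/8 = 6.5000

6.5000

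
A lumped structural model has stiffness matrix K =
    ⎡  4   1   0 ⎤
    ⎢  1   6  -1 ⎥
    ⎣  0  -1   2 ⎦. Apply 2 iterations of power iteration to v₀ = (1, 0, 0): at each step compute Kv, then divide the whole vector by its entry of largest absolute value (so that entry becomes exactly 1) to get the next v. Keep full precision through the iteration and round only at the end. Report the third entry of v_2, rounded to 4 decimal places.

-0.0588

Kv0 = (4.00000, 1.00000, 0.00000); divide by 4.00000 → v1 = (1.00000, 0.25000, 0.00000)
Kv1 = (4.25000, 2.50000, -0.25000); divide by 4.25000 → v2 = (1.00000, 0.58824, -0.05882)
Requested entry of v2: -1/17 = -0.0588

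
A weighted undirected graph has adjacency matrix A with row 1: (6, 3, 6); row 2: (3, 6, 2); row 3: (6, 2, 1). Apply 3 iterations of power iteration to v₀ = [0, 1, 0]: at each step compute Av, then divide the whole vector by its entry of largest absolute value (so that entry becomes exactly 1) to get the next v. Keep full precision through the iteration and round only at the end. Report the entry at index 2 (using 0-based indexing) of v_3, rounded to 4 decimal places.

Av0 = (3.00000, 6.00000, 2.00000); divide by 6.00000 → v1 = (0.50000, 1.00000, 0.33333)
Av1 = (8.00000, 8.16667, 5.33333); divide by 8.16667 → v2 = (0.97959, 1.00000, 0.65306)
Av2 = (12.79592, 10.24490, 8.53061); divide by 12.79592 → v3 = (1.00000, 0.80064, 0.66667)
Requested entry of v3: 418/627 = 0.6667

0.6667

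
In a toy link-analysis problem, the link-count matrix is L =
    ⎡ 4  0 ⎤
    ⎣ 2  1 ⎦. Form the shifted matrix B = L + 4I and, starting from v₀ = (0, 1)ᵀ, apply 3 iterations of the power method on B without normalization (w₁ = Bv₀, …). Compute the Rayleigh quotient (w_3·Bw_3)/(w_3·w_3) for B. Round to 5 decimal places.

B = L + 4I has rows (8, 0); (2, 5)
w1 = Bv₀ = (8·0 + 0·1; 2·0 + 5·1) = (0, 5)
w2 = Bw1 = (8·0 + 0·5; 2·0 + 5·5) = (0, 25)
w3 = Bw2 = (0, 125)
Bw3 = (0, 625)
w3·Bw3 = 78125; w3·w3 = 15625; μ ≈ 78125/15625 = 5.00000

μ ≈ 5.00000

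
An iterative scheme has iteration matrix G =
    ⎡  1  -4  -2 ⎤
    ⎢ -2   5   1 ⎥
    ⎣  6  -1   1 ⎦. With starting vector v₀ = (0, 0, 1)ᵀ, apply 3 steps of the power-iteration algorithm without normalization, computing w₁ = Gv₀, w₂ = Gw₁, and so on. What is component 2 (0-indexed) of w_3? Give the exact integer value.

w1 = Gv₀ = (1·0 + (-4)·0 + (-2)·1; (-2)·0 + 5·0 + 1·1; 6·0 + (-1)·0 + 1·1) = (-2, 1, 1)
w2 = Gw1 = (1·(-2) + (-4)·1 + (-2)·1; (-2)·(-2) + 5·1 + 1·1; 6·(-2) + (-1)·1 + 1·1) = (-8, 10, -12)
w3 = Gw2 = (-24, 54, -70)
The requested component of w3 is -70.

-70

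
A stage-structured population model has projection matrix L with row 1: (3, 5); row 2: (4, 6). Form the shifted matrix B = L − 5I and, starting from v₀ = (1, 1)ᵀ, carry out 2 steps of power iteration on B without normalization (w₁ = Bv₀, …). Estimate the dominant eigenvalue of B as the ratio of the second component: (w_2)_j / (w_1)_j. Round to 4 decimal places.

3.4000

B = L − 5I has rows (-2, 5); (4, 1)
w1 = Bv₀ = (3, 5)
w2 = Bw1 = (19, 17)
Ratio: 17/5 = 3.4000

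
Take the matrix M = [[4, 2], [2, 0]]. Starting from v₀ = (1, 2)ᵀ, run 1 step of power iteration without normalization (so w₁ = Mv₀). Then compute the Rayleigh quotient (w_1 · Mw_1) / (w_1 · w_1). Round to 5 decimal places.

λ ≈ 4.70588

w1 = Mv₀ = (8, 2)
Mw1 = (36, 16)
w1·Mw1 = 8·36 + 2·16 = 320; w1·w1 = 8·8 + 2·2 = 68
λ ≈ 320/68 = 4.70588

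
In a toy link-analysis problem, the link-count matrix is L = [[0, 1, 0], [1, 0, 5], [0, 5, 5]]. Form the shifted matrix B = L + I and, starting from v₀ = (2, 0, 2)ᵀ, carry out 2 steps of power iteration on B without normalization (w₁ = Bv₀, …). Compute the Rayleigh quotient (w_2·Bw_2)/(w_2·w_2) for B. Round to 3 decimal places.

B = L + I has rows (1, 1, 0); (1, 1, 5); (0, 5, 6)
w1 = Bv₀ = (1·2 + 1·0 + 0·2; 1·2 + 1·0 + 5·2; 0·2 + 5·0 + 6·2) = (2, 12, 12)
w2 = Bw1 = (1·2 + 1·12 + 0·12; 1·2 + 1·12 + 5·12; 0·2 + 5·12 + 6·12) = (14, 74, 132)
Bw2 = (88, 748, 1162)
w2·Bw2 = 209968; w2·w2 = 23096; μ ≈ 209968/23096 = 9.091

μ ≈ 9.091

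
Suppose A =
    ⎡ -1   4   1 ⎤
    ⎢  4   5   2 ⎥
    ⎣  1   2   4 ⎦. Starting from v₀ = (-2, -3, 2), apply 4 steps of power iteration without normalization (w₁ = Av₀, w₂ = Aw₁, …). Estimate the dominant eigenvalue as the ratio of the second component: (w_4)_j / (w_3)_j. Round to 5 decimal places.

λ ≈ 7.95896

w1 = Av₀ = ((-1)·(-2) + 4·(-3) + 1·2; 4·(-2) + 5·(-3) + 2·2; 1·(-2) + 2·(-3) + 4·2) = (-8, -19, 0)
w2 = Aw1 = ((-1)·(-8) + 4·(-19) + 1·0; 4·(-8) + 5·(-19) + 2·0; 1·(-8) + 2·(-19) + 4·0) = (-68, -127, -46)
w3 = Aw2 = (-486, -999, -506)
w4 = Aw3 = (-4016, -7951, -4508)
Ratio at component: -7951 / -999 = 7.95896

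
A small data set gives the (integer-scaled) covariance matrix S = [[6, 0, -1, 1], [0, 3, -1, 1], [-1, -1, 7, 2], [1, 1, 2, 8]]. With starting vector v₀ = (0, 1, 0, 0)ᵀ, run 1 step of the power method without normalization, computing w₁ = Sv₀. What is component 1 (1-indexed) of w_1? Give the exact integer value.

0

w1 = Sv₀ = (0, 3, -1, 1)
The requested component of w1 is 0.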